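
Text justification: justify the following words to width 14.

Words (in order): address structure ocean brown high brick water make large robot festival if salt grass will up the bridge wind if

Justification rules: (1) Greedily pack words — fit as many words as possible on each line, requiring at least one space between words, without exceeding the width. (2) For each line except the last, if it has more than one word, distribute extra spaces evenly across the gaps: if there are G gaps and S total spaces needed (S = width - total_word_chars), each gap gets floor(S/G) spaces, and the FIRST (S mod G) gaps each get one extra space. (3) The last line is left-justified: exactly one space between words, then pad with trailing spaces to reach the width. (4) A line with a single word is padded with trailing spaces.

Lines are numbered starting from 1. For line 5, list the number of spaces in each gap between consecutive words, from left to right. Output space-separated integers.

Line 1: ['address'] (min_width=7, slack=7)
Line 2: ['structure'] (min_width=9, slack=5)
Line 3: ['ocean', 'brown'] (min_width=11, slack=3)
Line 4: ['high', 'brick'] (min_width=10, slack=4)
Line 5: ['water', 'make'] (min_width=10, slack=4)
Line 6: ['large', 'robot'] (min_width=11, slack=3)
Line 7: ['festival', 'if'] (min_width=11, slack=3)
Line 8: ['salt', 'grass'] (min_width=10, slack=4)
Line 9: ['will', 'up', 'the'] (min_width=11, slack=3)
Line 10: ['bridge', 'wind', 'if'] (min_width=14, slack=0)

Answer: 5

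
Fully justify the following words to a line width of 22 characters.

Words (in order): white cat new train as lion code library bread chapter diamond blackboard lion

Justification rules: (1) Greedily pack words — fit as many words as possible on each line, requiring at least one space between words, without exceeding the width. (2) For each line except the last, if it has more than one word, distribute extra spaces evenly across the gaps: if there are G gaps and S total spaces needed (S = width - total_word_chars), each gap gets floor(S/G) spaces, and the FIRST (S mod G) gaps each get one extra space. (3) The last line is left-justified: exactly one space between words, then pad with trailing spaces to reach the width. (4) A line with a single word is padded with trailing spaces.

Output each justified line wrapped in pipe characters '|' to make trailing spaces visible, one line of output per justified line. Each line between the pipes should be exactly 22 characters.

Answer: |white cat new train as|
|lion    code   library|
|bread  chapter diamond|
|blackboard lion       |

Derivation:
Line 1: ['white', 'cat', 'new', 'train', 'as'] (min_width=22, slack=0)
Line 2: ['lion', 'code', 'library'] (min_width=17, slack=5)
Line 3: ['bread', 'chapter', 'diamond'] (min_width=21, slack=1)
Line 4: ['blackboard', 'lion'] (min_width=15, slack=7)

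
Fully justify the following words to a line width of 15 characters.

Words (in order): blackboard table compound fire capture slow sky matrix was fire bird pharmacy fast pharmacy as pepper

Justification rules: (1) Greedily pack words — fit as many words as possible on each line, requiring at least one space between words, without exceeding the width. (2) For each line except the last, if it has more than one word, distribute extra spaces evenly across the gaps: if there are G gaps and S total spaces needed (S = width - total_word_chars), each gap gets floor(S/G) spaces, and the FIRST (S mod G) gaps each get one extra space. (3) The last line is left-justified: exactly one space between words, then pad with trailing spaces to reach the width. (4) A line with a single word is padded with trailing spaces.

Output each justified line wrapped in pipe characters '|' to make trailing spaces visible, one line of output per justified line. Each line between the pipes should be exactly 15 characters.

Line 1: ['blackboard'] (min_width=10, slack=5)
Line 2: ['table', 'compound'] (min_width=14, slack=1)
Line 3: ['fire', 'capture'] (min_width=12, slack=3)
Line 4: ['slow', 'sky', 'matrix'] (min_width=15, slack=0)
Line 5: ['was', 'fire', 'bird'] (min_width=13, slack=2)
Line 6: ['pharmacy', 'fast'] (min_width=13, slack=2)
Line 7: ['pharmacy', 'as'] (min_width=11, slack=4)
Line 8: ['pepper'] (min_width=6, slack=9)

Answer: |blackboard     |
|table  compound|
|fire    capture|
|slow sky matrix|
|was  fire  bird|
|pharmacy   fast|
|pharmacy     as|
|pepper         |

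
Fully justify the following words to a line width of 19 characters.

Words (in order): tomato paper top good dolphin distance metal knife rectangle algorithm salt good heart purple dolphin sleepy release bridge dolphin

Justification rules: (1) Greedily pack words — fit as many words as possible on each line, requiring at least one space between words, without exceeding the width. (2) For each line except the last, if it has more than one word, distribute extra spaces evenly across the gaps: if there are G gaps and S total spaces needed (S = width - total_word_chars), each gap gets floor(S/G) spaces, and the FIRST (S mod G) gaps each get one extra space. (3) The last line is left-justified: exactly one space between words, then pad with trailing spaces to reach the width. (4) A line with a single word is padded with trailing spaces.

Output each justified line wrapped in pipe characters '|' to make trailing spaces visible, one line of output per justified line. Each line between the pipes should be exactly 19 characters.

Line 1: ['tomato', 'paper', 'top'] (min_width=16, slack=3)
Line 2: ['good', 'dolphin'] (min_width=12, slack=7)
Line 3: ['distance', 'metal'] (min_width=14, slack=5)
Line 4: ['knife', 'rectangle'] (min_width=15, slack=4)
Line 5: ['algorithm', 'salt', 'good'] (min_width=19, slack=0)
Line 6: ['heart', 'purple'] (min_width=12, slack=7)
Line 7: ['dolphin', 'sleepy'] (min_width=14, slack=5)
Line 8: ['release', 'bridge'] (min_width=14, slack=5)
Line 9: ['dolphin'] (min_width=7, slack=12)

Answer: |tomato   paper  top|
|good        dolphin|
|distance      metal|
|knife     rectangle|
|algorithm salt good|
|heart        purple|
|dolphin      sleepy|
|release      bridge|
|dolphin            |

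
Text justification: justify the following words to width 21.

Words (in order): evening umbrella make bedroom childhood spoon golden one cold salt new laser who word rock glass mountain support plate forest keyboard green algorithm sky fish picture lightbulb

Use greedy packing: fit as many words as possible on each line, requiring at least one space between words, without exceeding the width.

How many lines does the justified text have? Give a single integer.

Line 1: ['evening', 'umbrella', 'make'] (min_width=21, slack=0)
Line 2: ['bedroom', 'childhood'] (min_width=17, slack=4)
Line 3: ['spoon', 'golden', 'one', 'cold'] (min_width=21, slack=0)
Line 4: ['salt', 'new', 'laser', 'who'] (min_width=18, slack=3)
Line 5: ['word', 'rock', 'glass'] (min_width=15, slack=6)
Line 6: ['mountain', 'support'] (min_width=16, slack=5)
Line 7: ['plate', 'forest', 'keyboard'] (min_width=21, slack=0)
Line 8: ['green', 'algorithm', 'sky'] (min_width=19, slack=2)
Line 9: ['fish', 'picture'] (min_width=12, slack=9)
Line 10: ['lightbulb'] (min_width=9, slack=12)
Total lines: 10

Answer: 10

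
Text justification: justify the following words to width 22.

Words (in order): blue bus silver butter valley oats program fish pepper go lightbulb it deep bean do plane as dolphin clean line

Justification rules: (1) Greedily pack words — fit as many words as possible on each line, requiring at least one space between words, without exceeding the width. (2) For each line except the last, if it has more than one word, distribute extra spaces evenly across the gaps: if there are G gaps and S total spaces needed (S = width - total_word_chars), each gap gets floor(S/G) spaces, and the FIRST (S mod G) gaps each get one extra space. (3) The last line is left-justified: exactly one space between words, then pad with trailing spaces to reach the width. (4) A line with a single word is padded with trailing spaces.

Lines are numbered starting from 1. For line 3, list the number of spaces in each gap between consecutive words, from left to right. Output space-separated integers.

Line 1: ['blue', 'bus', 'silver', 'butter'] (min_width=22, slack=0)
Line 2: ['valley', 'oats', 'program'] (min_width=19, slack=3)
Line 3: ['fish', 'pepper', 'go'] (min_width=14, slack=8)
Line 4: ['lightbulb', 'it', 'deep', 'bean'] (min_width=22, slack=0)
Line 5: ['do', 'plane', 'as', 'dolphin'] (min_width=19, slack=3)
Line 6: ['clean', 'line'] (min_width=10, slack=12)

Answer: 5 5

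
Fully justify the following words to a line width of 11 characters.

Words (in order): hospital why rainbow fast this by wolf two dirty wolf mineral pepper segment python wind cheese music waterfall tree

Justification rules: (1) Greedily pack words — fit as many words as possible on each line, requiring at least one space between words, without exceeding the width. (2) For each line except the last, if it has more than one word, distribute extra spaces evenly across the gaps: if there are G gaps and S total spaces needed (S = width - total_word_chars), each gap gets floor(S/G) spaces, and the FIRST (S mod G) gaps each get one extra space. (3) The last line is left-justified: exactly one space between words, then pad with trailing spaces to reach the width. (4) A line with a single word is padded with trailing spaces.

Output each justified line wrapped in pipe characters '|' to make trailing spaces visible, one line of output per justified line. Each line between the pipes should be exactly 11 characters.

Line 1: ['hospital'] (min_width=8, slack=3)
Line 2: ['why', 'rainbow'] (min_width=11, slack=0)
Line 3: ['fast', 'this'] (min_width=9, slack=2)
Line 4: ['by', 'wolf', 'two'] (min_width=11, slack=0)
Line 5: ['dirty', 'wolf'] (min_width=10, slack=1)
Line 6: ['mineral'] (min_width=7, slack=4)
Line 7: ['pepper'] (min_width=6, slack=5)
Line 8: ['segment'] (min_width=7, slack=4)
Line 9: ['python', 'wind'] (min_width=11, slack=0)
Line 10: ['cheese'] (min_width=6, slack=5)
Line 11: ['music'] (min_width=5, slack=6)
Line 12: ['waterfall'] (min_width=9, slack=2)
Line 13: ['tree'] (min_width=4, slack=7)

Answer: |hospital   |
|why rainbow|
|fast   this|
|by wolf two|
|dirty  wolf|
|mineral    |
|pepper     |
|segment    |
|python wind|
|cheese     |
|music      |
|waterfall  |
|tree       |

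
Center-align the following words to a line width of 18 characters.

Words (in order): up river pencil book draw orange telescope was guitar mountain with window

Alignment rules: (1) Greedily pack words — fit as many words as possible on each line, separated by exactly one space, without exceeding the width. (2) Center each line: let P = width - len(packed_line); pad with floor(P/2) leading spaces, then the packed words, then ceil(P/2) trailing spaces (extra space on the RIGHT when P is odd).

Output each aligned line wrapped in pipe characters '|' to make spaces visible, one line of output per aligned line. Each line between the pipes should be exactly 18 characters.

Line 1: ['up', 'river', 'pencil'] (min_width=15, slack=3)
Line 2: ['book', 'draw', 'orange'] (min_width=16, slack=2)
Line 3: ['telescope', 'was'] (min_width=13, slack=5)
Line 4: ['guitar', 'mountain'] (min_width=15, slack=3)
Line 5: ['with', 'window'] (min_width=11, slack=7)

Answer: | up river pencil  |
| book draw orange |
|  telescope was   |
| guitar mountain  |
|   with window    |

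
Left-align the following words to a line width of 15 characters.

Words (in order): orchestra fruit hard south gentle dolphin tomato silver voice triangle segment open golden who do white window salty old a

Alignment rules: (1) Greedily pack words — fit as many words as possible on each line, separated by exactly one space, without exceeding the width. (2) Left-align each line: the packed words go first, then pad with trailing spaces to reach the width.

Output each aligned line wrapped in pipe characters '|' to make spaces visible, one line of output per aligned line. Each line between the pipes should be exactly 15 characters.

Line 1: ['orchestra', 'fruit'] (min_width=15, slack=0)
Line 2: ['hard', 'south'] (min_width=10, slack=5)
Line 3: ['gentle', 'dolphin'] (min_width=14, slack=1)
Line 4: ['tomato', 'silver'] (min_width=13, slack=2)
Line 5: ['voice', 'triangle'] (min_width=14, slack=1)
Line 6: ['segment', 'open'] (min_width=12, slack=3)
Line 7: ['golden', 'who', 'do'] (min_width=13, slack=2)
Line 8: ['white', 'window'] (min_width=12, slack=3)
Line 9: ['salty', 'old', 'a'] (min_width=11, slack=4)

Answer: |orchestra fruit|
|hard south     |
|gentle dolphin |
|tomato silver  |
|voice triangle |
|segment open   |
|golden who do  |
|white window   |
|salty old a    |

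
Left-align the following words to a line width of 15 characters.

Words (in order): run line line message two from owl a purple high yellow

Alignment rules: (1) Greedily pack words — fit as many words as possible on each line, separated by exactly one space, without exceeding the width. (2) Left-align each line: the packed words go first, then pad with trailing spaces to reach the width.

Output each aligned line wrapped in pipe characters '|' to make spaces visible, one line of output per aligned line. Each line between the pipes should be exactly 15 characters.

Line 1: ['run', 'line', 'line'] (min_width=13, slack=2)
Line 2: ['message', 'two'] (min_width=11, slack=4)
Line 3: ['from', 'owl', 'a'] (min_width=10, slack=5)
Line 4: ['purple', 'high'] (min_width=11, slack=4)
Line 5: ['yellow'] (min_width=6, slack=9)

Answer: |run line line  |
|message two    |
|from owl a     |
|purple high    |
|yellow         |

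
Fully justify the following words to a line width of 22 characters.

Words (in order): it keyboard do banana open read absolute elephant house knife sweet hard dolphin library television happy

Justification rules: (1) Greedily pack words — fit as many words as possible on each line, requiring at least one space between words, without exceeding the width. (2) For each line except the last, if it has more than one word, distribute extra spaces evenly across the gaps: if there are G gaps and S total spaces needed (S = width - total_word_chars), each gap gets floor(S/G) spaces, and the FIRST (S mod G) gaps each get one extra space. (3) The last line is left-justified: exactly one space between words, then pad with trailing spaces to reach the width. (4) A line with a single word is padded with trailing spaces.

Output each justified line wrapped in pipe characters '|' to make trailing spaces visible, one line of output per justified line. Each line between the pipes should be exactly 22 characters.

Line 1: ['it', 'keyboard', 'do', 'banana'] (min_width=21, slack=1)
Line 2: ['open', 'read', 'absolute'] (min_width=18, slack=4)
Line 3: ['elephant', 'house', 'knife'] (min_width=20, slack=2)
Line 4: ['sweet', 'hard', 'dolphin'] (min_width=18, slack=4)
Line 5: ['library', 'television'] (min_width=18, slack=4)
Line 6: ['happy'] (min_width=5, slack=17)

Answer: |it  keyboard do banana|
|open   read   absolute|
|elephant  house  knife|
|sweet   hard   dolphin|
|library     television|
|happy                 |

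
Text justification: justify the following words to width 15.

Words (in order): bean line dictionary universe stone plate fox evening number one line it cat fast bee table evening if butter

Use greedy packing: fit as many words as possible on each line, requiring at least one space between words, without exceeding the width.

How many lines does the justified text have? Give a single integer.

Line 1: ['bean', 'line'] (min_width=9, slack=6)
Line 2: ['dictionary'] (min_width=10, slack=5)
Line 3: ['universe', 'stone'] (min_width=14, slack=1)
Line 4: ['plate', 'fox'] (min_width=9, slack=6)
Line 5: ['evening', 'number'] (min_width=14, slack=1)
Line 6: ['one', 'line', 'it', 'cat'] (min_width=15, slack=0)
Line 7: ['fast', 'bee', 'table'] (min_width=14, slack=1)
Line 8: ['evening', 'if'] (min_width=10, slack=5)
Line 9: ['butter'] (min_width=6, slack=9)
Total lines: 9

Answer: 9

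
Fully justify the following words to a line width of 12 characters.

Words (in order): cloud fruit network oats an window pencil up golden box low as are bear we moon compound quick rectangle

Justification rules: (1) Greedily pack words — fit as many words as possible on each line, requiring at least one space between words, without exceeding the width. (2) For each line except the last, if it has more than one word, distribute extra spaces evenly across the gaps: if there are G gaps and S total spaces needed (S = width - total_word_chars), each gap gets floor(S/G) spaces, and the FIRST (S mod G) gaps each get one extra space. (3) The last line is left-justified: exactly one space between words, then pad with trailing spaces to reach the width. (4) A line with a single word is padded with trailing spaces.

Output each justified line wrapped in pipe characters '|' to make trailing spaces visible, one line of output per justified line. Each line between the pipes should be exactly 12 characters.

Answer: |cloud  fruit|
|network oats|
|an    window|
|pencil    up|
|golden   box|
|low  as  are|
|bear we moon|
|compound    |
|quick       |
|rectangle   |

Derivation:
Line 1: ['cloud', 'fruit'] (min_width=11, slack=1)
Line 2: ['network', 'oats'] (min_width=12, slack=0)
Line 3: ['an', 'window'] (min_width=9, slack=3)
Line 4: ['pencil', 'up'] (min_width=9, slack=3)
Line 5: ['golden', 'box'] (min_width=10, slack=2)
Line 6: ['low', 'as', 'are'] (min_width=10, slack=2)
Line 7: ['bear', 'we', 'moon'] (min_width=12, slack=0)
Line 8: ['compound'] (min_width=8, slack=4)
Line 9: ['quick'] (min_width=5, slack=7)
Line 10: ['rectangle'] (min_width=9, slack=3)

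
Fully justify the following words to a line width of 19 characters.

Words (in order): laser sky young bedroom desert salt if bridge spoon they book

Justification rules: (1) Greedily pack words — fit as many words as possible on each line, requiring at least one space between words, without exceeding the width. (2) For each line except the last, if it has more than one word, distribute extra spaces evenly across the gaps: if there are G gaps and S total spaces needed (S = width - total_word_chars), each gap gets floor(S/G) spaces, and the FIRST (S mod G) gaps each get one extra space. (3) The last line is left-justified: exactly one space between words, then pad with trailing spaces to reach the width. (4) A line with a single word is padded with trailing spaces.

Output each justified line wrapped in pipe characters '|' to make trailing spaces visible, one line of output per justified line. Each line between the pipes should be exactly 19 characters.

Answer: |laser   sky   young|
|bedroom desert salt|
|if   bridge   spoon|
|they book          |

Derivation:
Line 1: ['laser', 'sky', 'young'] (min_width=15, slack=4)
Line 2: ['bedroom', 'desert', 'salt'] (min_width=19, slack=0)
Line 3: ['if', 'bridge', 'spoon'] (min_width=15, slack=4)
Line 4: ['they', 'book'] (min_width=9, slack=10)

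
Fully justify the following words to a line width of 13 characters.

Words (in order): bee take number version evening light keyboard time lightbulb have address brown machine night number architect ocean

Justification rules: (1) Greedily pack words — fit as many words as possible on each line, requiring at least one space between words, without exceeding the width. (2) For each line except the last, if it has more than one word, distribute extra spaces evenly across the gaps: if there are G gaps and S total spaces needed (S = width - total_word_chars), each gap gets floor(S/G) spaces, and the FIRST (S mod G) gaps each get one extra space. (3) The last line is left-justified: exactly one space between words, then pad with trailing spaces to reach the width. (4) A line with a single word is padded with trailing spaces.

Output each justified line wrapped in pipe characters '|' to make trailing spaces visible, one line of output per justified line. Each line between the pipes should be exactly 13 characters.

Line 1: ['bee', 'take'] (min_width=8, slack=5)
Line 2: ['number'] (min_width=6, slack=7)
Line 3: ['version'] (min_width=7, slack=6)
Line 4: ['evening', 'light'] (min_width=13, slack=0)
Line 5: ['keyboard', 'time'] (min_width=13, slack=0)
Line 6: ['lightbulb'] (min_width=9, slack=4)
Line 7: ['have', 'address'] (min_width=12, slack=1)
Line 8: ['brown', 'machine'] (min_width=13, slack=0)
Line 9: ['night', 'number'] (min_width=12, slack=1)
Line 10: ['architect'] (min_width=9, slack=4)
Line 11: ['ocean'] (min_width=5, slack=8)

Answer: |bee      take|
|number       |
|version      |
|evening light|
|keyboard time|
|lightbulb    |
|have  address|
|brown machine|
|night  number|
|architect    |
|ocean        |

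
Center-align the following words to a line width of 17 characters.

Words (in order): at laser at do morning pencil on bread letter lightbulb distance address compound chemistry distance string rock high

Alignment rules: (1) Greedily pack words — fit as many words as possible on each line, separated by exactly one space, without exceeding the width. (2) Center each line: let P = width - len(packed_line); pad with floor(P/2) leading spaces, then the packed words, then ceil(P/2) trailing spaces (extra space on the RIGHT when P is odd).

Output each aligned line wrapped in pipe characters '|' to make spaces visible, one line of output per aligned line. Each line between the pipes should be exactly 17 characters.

Line 1: ['at', 'laser', 'at', 'do'] (min_width=14, slack=3)
Line 2: ['morning', 'pencil', 'on'] (min_width=17, slack=0)
Line 3: ['bread', 'letter'] (min_width=12, slack=5)
Line 4: ['lightbulb'] (min_width=9, slack=8)
Line 5: ['distance', 'address'] (min_width=16, slack=1)
Line 6: ['compound'] (min_width=8, slack=9)
Line 7: ['chemistry'] (min_width=9, slack=8)
Line 8: ['distance', 'string'] (min_width=15, slack=2)
Line 9: ['rock', 'high'] (min_width=9, slack=8)

Answer: | at laser at do  |
|morning pencil on|
|  bread letter   |
|    lightbulb    |
|distance address |
|    compound     |
|    chemistry    |
| distance string |
|    rock high    |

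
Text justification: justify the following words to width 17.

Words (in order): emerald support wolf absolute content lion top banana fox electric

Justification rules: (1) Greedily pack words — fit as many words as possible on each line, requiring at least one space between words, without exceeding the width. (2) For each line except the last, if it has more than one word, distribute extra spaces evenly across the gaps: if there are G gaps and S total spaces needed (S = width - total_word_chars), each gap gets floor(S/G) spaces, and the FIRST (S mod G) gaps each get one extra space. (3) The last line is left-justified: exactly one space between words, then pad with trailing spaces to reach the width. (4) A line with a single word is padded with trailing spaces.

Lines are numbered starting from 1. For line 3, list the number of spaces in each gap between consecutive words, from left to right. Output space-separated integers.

Answer: 2 1

Derivation:
Line 1: ['emerald', 'support'] (min_width=15, slack=2)
Line 2: ['wolf', 'absolute'] (min_width=13, slack=4)
Line 3: ['content', 'lion', 'top'] (min_width=16, slack=1)
Line 4: ['banana', 'fox'] (min_width=10, slack=7)
Line 5: ['electric'] (min_width=8, slack=9)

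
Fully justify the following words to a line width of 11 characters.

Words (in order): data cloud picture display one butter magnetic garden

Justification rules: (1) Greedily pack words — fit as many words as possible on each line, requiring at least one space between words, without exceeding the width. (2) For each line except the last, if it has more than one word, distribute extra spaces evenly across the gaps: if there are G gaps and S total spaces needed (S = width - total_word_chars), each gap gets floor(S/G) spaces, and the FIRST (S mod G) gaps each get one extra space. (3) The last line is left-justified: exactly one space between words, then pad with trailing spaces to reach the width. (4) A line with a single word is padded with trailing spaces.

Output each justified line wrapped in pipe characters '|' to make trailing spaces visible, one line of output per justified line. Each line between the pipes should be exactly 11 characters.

Line 1: ['data', 'cloud'] (min_width=10, slack=1)
Line 2: ['picture'] (min_width=7, slack=4)
Line 3: ['display', 'one'] (min_width=11, slack=0)
Line 4: ['butter'] (min_width=6, slack=5)
Line 5: ['magnetic'] (min_width=8, slack=3)
Line 6: ['garden'] (min_width=6, slack=5)

Answer: |data  cloud|
|picture    |
|display one|
|butter     |
|magnetic   |
|garden     |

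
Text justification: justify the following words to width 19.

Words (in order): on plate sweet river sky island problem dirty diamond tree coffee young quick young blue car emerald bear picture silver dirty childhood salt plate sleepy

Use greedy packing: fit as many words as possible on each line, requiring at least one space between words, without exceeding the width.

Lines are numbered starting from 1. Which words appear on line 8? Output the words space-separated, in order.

Answer: dirty childhood

Derivation:
Line 1: ['on', 'plate', 'sweet'] (min_width=14, slack=5)
Line 2: ['river', 'sky', 'island'] (min_width=16, slack=3)
Line 3: ['problem', 'dirty'] (min_width=13, slack=6)
Line 4: ['diamond', 'tree', 'coffee'] (min_width=19, slack=0)
Line 5: ['young', 'quick', 'young'] (min_width=17, slack=2)
Line 6: ['blue', 'car', 'emerald'] (min_width=16, slack=3)
Line 7: ['bear', 'picture', 'silver'] (min_width=19, slack=0)
Line 8: ['dirty', 'childhood'] (min_width=15, slack=4)
Line 9: ['salt', 'plate', 'sleepy'] (min_width=17, slack=2)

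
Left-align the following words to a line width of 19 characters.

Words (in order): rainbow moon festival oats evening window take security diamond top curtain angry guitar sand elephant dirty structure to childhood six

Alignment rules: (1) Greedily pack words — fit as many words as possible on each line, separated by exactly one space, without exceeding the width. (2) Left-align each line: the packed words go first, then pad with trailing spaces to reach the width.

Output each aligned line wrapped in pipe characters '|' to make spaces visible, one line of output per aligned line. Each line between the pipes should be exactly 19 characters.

Line 1: ['rainbow', 'moon'] (min_width=12, slack=7)
Line 2: ['festival', 'oats'] (min_width=13, slack=6)
Line 3: ['evening', 'window', 'take'] (min_width=19, slack=0)
Line 4: ['security', 'diamond'] (min_width=16, slack=3)
Line 5: ['top', 'curtain', 'angry'] (min_width=17, slack=2)
Line 6: ['guitar', 'sand'] (min_width=11, slack=8)
Line 7: ['elephant', 'dirty'] (min_width=14, slack=5)
Line 8: ['structure', 'to'] (min_width=12, slack=7)
Line 9: ['childhood', 'six'] (min_width=13, slack=6)

Answer: |rainbow moon       |
|festival oats      |
|evening window take|
|security diamond   |
|top curtain angry  |
|guitar sand        |
|elephant dirty     |
|structure to       |
|childhood six      |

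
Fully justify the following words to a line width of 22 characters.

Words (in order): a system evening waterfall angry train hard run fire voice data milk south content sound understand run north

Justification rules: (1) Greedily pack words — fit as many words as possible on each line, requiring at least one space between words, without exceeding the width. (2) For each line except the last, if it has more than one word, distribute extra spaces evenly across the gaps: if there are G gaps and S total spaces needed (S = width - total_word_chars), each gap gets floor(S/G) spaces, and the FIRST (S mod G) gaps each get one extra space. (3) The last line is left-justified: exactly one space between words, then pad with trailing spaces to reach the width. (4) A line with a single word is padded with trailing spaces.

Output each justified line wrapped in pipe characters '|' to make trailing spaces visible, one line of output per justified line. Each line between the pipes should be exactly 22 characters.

Answer: |a    system    evening|
|waterfall  angry train|
|hard  run  fire  voice|
|data     milk    south|
|content          sound|
|understand run north  |

Derivation:
Line 1: ['a', 'system', 'evening'] (min_width=16, slack=6)
Line 2: ['waterfall', 'angry', 'train'] (min_width=21, slack=1)
Line 3: ['hard', 'run', 'fire', 'voice'] (min_width=19, slack=3)
Line 4: ['data', 'milk', 'south'] (min_width=15, slack=7)
Line 5: ['content', 'sound'] (min_width=13, slack=9)
Line 6: ['understand', 'run', 'north'] (min_width=20, slack=2)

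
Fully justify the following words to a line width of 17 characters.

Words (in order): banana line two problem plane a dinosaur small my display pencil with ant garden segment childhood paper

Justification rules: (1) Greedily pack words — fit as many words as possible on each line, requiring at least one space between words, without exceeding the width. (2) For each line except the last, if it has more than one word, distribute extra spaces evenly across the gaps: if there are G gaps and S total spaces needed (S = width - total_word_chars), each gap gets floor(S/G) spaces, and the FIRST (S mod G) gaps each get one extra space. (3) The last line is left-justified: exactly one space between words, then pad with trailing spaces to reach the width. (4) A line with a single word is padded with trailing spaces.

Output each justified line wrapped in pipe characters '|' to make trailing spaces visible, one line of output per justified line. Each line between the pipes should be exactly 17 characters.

Line 1: ['banana', 'line', 'two'] (min_width=15, slack=2)
Line 2: ['problem', 'plane', 'a'] (min_width=15, slack=2)
Line 3: ['dinosaur', 'small', 'my'] (min_width=17, slack=0)
Line 4: ['display', 'pencil'] (min_width=14, slack=3)
Line 5: ['with', 'ant', 'garden'] (min_width=15, slack=2)
Line 6: ['segment', 'childhood'] (min_width=17, slack=0)
Line 7: ['paper'] (min_width=5, slack=12)

Answer: |banana  line  two|
|problem  plane  a|
|dinosaur small my|
|display    pencil|
|with  ant  garden|
|segment childhood|
|paper            |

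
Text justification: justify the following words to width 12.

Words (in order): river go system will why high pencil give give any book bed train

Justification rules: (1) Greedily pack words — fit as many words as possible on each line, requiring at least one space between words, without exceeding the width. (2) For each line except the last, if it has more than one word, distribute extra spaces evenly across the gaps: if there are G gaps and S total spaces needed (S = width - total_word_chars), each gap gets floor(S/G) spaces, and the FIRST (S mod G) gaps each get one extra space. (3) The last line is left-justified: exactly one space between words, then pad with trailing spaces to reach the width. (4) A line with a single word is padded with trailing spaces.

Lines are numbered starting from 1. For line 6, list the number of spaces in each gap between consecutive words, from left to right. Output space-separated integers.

Answer: 5

Derivation:
Line 1: ['river', 'go'] (min_width=8, slack=4)
Line 2: ['system', 'will'] (min_width=11, slack=1)
Line 3: ['why', 'high'] (min_width=8, slack=4)
Line 4: ['pencil', 'give'] (min_width=11, slack=1)
Line 5: ['give', 'any'] (min_width=8, slack=4)
Line 6: ['book', 'bed'] (min_width=8, slack=4)
Line 7: ['train'] (min_width=5, slack=7)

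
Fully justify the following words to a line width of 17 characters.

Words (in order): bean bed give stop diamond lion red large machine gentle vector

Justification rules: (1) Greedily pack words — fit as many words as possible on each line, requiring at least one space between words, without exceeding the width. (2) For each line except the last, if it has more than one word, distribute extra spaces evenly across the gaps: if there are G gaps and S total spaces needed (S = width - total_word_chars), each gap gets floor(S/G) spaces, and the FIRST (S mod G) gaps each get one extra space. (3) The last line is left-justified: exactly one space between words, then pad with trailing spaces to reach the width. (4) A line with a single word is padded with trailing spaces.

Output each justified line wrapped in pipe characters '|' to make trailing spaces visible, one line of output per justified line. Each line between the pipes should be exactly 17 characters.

Line 1: ['bean', 'bed', 'give'] (min_width=13, slack=4)
Line 2: ['stop', 'diamond', 'lion'] (min_width=17, slack=0)
Line 3: ['red', 'large', 'machine'] (min_width=17, slack=0)
Line 4: ['gentle', 'vector'] (min_width=13, slack=4)

Answer: |bean   bed   give|
|stop diamond lion|
|red large machine|
|gentle vector    |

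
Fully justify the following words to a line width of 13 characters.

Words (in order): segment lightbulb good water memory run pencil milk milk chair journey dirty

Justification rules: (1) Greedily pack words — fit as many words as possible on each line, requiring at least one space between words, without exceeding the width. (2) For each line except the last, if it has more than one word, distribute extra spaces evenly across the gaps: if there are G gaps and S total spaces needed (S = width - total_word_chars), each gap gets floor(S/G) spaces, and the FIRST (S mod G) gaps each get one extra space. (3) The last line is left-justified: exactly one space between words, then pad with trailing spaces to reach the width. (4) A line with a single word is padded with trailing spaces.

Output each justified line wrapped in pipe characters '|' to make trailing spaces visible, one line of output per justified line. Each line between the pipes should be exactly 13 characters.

Line 1: ['segment'] (min_width=7, slack=6)
Line 2: ['lightbulb'] (min_width=9, slack=4)
Line 3: ['good', 'water'] (min_width=10, slack=3)
Line 4: ['memory', 'run'] (min_width=10, slack=3)
Line 5: ['pencil', 'milk'] (min_width=11, slack=2)
Line 6: ['milk', 'chair'] (min_width=10, slack=3)
Line 7: ['journey', 'dirty'] (min_width=13, slack=0)

Answer: |segment      |
|lightbulb    |
|good    water|
|memory    run|
|pencil   milk|
|milk    chair|
|journey dirty|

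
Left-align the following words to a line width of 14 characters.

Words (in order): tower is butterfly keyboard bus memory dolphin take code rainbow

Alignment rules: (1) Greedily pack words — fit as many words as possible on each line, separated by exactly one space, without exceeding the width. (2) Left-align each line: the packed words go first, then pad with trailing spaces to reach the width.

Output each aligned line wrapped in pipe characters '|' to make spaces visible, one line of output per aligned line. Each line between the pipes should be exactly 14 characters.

Answer: |tower is      |
|butterfly     |
|keyboard bus  |
|memory dolphin|
|take code     |
|rainbow       |

Derivation:
Line 1: ['tower', 'is'] (min_width=8, slack=6)
Line 2: ['butterfly'] (min_width=9, slack=5)
Line 3: ['keyboard', 'bus'] (min_width=12, slack=2)
Line 4: ['memory', 'dolphin'] (min_width=14, slack=0)
Line 5: ['take', 'code'] (min_width=9, slack=5)
Line 6: ['rainbow'] (min_width=7, slack=7)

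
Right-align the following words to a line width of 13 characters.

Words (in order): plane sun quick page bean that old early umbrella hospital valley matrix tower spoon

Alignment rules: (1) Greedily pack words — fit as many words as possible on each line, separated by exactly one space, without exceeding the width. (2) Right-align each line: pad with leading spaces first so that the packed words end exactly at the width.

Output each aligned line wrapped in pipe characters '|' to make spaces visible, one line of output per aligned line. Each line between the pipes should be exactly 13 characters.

Answer: |    plane sun|
|   quick page|
|bean that old|
|        early|
|     umbrella|
|     hospital|
|valley matrix|
|  tower spoon|

Derivation:
Line 1: ['plane', 'sun'] (min_width=9, slack=4)
Line 2: ['quick', 'page'] (min_width=10, slack=3)
Line 3: ['bean', 'that', 'old'] (min_width=13, slack=0)
Line 4: ['early'] (min_width=5, slack=8)
Line 5: ['umbrella'] (min_width=8, slack=5)
Line 6: ['hospital'] (min_width=8, slack=5)
Line 7: ['valley', 'matrix'] (min_width=13, slack=0)
Line 8: ['tower', 'spoon'] (min_width=11, slack=2)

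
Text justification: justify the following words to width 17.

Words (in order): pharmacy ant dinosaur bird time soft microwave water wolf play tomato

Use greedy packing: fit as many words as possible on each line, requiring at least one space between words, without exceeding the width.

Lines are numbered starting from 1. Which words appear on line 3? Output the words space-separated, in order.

Answer: time soft

Derivation:
Line 1: ['pharmacy', 'ant'] (min_width=12, slack=5)
Line 2: ['dinosaur', 'bird'] (min_width=13, slack=4)
Line 3: ['time', 'soft'] (min_width=9, slack=8)
Line 4: ['microwave', 'water'] (min_width=15, slack=2)
Line 5: ['wolf', 'play', 'tomato'] (min_width=16, slack=1)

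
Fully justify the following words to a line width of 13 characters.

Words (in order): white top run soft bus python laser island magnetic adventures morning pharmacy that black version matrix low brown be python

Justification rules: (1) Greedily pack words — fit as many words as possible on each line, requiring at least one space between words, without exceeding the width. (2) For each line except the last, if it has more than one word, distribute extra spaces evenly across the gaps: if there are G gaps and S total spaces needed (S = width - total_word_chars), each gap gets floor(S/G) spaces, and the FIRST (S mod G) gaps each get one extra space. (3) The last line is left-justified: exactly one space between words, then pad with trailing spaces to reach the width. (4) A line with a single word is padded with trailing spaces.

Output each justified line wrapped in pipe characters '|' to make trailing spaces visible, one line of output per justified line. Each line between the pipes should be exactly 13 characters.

Answer: |white top run|
|soft      bus|
|python  laser|
|island       |
|magnetic     |
|adventures   |
|morning      |
|pharmacy that|
|black version|
|matrix    low|
|brown      be|
|python       |

Derivation:
Line 1: ['white', 'top', 'run'] (min_width=13, slack=0)
Line 2: ['soft', 'bus'] (min_width=8, slack=5)
Line 3: ['python', 'laser'] (min_width=12, slack=1)
Line 4: ['island'] (min_width=6, slack=7)
Line 5: ['magnetic'] (min_width=8, slack=5)
Line 6: ['adventures'] (min_width=10, slack=3)
Line 7: ['morning'] (min_width=7, slack=6)
Line 8: ['pharmacy', 'that'] (min_width=13, slack=0)
Line 9: ['black', 'version'] (min_width=13, slack=0)
Line 10: ['matrix', 'low'] (min_width=10, slack=3)
Line 11: ['brown', 'be'] (min_width=8, slack=5)
Line 12: ['python'] (min_width=6, slack=7)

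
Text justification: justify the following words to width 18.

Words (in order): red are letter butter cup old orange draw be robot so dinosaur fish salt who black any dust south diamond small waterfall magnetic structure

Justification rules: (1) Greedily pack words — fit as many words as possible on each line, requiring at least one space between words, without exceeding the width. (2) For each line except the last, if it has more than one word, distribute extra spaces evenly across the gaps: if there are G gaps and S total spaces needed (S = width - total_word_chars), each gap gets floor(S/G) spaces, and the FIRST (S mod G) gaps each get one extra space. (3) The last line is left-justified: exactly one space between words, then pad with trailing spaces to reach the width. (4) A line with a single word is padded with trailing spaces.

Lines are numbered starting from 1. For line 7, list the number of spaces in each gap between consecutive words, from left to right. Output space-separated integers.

Answer: 6

Derivation:
Line 1: ['red', 'are', 'letter'] (min_width=14, slack=4)
Line 2: ['butter', 'cup', 'old'] (min_width=14, slack=4)
Line 3: ['orange', 'draw', 'be'] (min_width=14, slack=4)
Line 4: ['robot', 'so', 'dinosaur'] (min_width=17, slack=1)
Line 5: ['fish', 'salt', 'who'] (min_width=13, slack=5)
Line 6: ['black', 'any', 'dust'] (min_width=14, slack=4)
Line 7: ['south', 'diamond'] (min_width=13, slack=5)
Line 8: ['small', 'waterfall'] (min_width=15, slack=3)
Line 9: ['magnetic', 'structure'] (min_width=18, slack=0)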